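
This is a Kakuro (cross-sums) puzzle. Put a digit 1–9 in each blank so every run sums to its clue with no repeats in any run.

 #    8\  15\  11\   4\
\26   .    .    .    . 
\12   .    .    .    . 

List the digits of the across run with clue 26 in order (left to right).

4 in 2 cells must be {1,3}.
Only 3 fits R1C4 under both its across sum 26 and down sum 4.
The 12 across and the 15 down share only 6, so R2C2 = 6.
R2C4 = 4 − 3 = 1 completes the 4 down.
R1C1 = 6: the only remaining digit allowed by both the 26 across and the 8 down.
R1C2 = 15 − 6 = 9 completes the 15 down.
R1C3 = 26 − 18 = 8 completes the 26 across.

6, 9, 8, 3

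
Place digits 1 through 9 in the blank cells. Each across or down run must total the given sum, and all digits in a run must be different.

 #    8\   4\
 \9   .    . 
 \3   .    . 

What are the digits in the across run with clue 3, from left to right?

2, 1

3 in 2 cells must be {1,2}; 4 in 2 cells must be {1,3}.
The 3 across and the 4 down share only 1, so R2C2 = 1.
R1C2 = 4 − 1 = 3 completes the 4 down.
R2C1 = 3 − 1 = 2 completes the 3 across.
R1C1 = 9 − 3 = 6 completes the 9 across.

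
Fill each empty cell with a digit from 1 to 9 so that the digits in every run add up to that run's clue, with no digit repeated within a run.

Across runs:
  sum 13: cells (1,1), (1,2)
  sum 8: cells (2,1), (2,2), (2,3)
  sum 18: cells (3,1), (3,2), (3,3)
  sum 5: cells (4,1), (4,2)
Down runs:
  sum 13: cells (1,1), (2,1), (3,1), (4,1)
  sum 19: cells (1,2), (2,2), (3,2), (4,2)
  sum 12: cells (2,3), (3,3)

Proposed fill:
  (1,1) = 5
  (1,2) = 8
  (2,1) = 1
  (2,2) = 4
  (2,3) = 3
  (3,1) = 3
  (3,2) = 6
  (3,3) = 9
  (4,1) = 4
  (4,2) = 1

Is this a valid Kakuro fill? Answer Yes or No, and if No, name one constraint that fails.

Across: 5+8=13; 1+4+3=8; 3+6+9=18; 4+1=5. Down: 5+1+3+4=13; 8+4+6+1=19; 3+9=12. No digit repeats within any run.

Yes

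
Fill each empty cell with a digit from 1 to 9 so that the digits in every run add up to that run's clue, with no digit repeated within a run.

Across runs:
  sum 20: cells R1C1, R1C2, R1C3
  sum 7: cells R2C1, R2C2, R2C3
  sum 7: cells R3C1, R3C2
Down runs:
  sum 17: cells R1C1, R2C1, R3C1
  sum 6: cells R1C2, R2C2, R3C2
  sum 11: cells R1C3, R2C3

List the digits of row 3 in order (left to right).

5 2

7 in 3 cells must be {1,2,4}; 6 in 3 cells must be {1,2,3}.
Only 3 fits R1C2 under both its across sum 20 and down sum 6.
Nothing is forced directly, so branch on R2C3, whose candidates are 2 or 4. If R2C3 = 4: then R1C3 would have to be in {8,9} for the 20 across but in {7} for the 11 down — contradiction. So R2C3 = 2.
R1C3 = 11 − 2 = 9 completes the 11 down.
R2C2 = 1: the only remaining digit allowed by both the 7 across and the 6 down.
R3C2 = 6 − 4 = 2 completes the 6 down.
R1C1 = 20 − 12 = 8 completes the 20 across.
R2C1 = 7 − 3 = 4 completes the 7 across.
R3C1 = 7 − 2 = 5 completes the 7 across.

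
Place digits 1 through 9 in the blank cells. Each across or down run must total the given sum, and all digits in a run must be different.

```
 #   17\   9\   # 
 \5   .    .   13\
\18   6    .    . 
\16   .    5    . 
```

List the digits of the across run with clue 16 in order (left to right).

7 5 4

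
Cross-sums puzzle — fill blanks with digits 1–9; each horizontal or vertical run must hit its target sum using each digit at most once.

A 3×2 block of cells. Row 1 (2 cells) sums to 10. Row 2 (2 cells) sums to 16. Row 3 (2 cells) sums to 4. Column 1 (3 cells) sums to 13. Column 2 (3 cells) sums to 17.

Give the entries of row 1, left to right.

16 in 2 cells must be {7,9}; 4 in 2 cells must be {1,3}.
Nothing is forced directly, so branch on (3,1), whose candidates are 1 or 3. If (3,1) = 1: that forces (3,2) = 3, (2,2) = 9, after which (1,2) would have to be in {1,2,3,4,6,7,8,9} for the 10 across but in {5} for the 17 down — contradiction. So (3,1) = 3.
Given what's placed, (2,1) must be 9 to fit the 16 across and 13 down.
(2,2) = 16 − 9 = 7 completes the 16 across.
(3,2) = 4 − 3 = 1 completes the 4 across.
(1,1) = 13 − 12 = 1 completes the 13 down.
(1,2) = 10 − 1 = 9 completes the 10 across.

1, 9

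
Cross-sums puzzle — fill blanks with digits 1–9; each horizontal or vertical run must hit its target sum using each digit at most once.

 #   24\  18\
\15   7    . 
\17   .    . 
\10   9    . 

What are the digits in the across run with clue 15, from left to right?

7 8

17 in 2 cells must be {8,9}; 24 in 3 cells must be {7,8,9}.
R1C2 = 15 − 7 = 8 completes the 15 across.
R2C1 = 24 − 16 = 8 completes the 24 down.
R2C2 = 17 − 8 = 9 completes the 17 across.
R3C2 = 10 − 9 = 1 completes the 10 across.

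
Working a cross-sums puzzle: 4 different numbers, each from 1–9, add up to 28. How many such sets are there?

2

4 distinct digits from 1–9 sum between 10 and 30.
Enumerating: {4,7,8,9}, {5,6,8,9}.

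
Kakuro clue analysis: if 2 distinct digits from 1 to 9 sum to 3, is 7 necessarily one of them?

No

The only way to make 3 from 2 distinct digits is {1,2}, which does not contain 7.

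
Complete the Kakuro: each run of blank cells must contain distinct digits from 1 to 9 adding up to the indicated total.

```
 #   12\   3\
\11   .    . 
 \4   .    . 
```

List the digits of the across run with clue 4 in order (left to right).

3 1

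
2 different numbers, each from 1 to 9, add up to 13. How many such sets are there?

3

2 distinct digits from 1–9 sum between 3 and 17.
Enumerating: {4,9}, {5,8}, {6,7}.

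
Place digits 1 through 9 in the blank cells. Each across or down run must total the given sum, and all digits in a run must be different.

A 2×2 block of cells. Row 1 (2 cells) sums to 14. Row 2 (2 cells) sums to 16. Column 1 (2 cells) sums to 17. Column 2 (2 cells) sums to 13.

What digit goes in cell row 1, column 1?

16 in 2 cells must be {7,9}; 17 in 2 cells must be {8,9}.
The 16 across and the 17 down share only 9, so (2,1) = 9.
(2,2) = 16 − 9 = 7 completes the 16 across.
(1,1) = 17 − 9 = 8 completes the 17 down.
(1,2) = 14 − 8 = 6 completes the 14 across.

8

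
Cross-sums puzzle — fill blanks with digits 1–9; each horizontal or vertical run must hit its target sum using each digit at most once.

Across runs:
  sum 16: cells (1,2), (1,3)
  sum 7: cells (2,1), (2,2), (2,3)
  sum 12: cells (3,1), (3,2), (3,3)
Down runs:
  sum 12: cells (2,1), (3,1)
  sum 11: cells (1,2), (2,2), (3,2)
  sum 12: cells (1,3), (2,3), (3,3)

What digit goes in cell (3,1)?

16 in 2 cells must be {7,9}; 7 in 3 cells must be {1,2,4}.
Only 7 fits (1,2) under both its across sum 16 and down sum 11.
(1,3) = 16 − 7 = 9 completes the 16 across.
The 7 across and the 12 down share only 4, so (2,1) = 4.
(2,2) = 1: the only remaining digit allowed by both the 7 across and the 11 down.
(2,3) = 7 − 5 = 2 completes the 7 across.
(3,1) = 12 − 4 = 8 completes the 12 down.

8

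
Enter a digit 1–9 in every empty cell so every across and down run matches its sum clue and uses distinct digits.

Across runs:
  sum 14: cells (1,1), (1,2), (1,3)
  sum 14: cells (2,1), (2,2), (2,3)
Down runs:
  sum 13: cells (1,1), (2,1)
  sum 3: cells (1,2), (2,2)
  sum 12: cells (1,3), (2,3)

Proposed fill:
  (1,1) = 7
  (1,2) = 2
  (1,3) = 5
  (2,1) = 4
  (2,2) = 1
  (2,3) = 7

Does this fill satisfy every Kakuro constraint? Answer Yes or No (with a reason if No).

No — the across run (2,1)–(2,3) sums to 12, not 14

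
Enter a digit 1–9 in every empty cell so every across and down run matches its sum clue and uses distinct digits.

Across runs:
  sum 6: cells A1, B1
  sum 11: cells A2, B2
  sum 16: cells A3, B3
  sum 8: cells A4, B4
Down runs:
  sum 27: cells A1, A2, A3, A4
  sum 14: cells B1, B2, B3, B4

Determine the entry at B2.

4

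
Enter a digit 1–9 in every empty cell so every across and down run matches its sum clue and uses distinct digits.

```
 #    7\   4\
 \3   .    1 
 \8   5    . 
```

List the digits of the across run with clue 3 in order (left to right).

3 in 2 cells must be {1,2}; 4 in 2 cells must be {1,3}.
R1C1 = 3 − 1 = 2 completes the 3 across.
R2C2 = 8 − 5 = 3 completes the 8 across.

2 1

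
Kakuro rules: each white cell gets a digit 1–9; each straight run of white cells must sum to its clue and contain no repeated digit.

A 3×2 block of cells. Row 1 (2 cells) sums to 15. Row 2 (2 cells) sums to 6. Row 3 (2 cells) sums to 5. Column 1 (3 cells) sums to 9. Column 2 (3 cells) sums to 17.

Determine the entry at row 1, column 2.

The 15 across and the 9 down share only 6, so (1,1) = 6.
(1,2) = 15 − 6 = 9 completes the 15 across.
Nothing is forced directly, so branch on (2,1), whose candidates are 1 or 2. If (2,1) = 2: then (2,2) would have to be in {4} for the 6 across but in {1,2,3,5,6,7} for the 17 down — contradiction. So (2,1) = 1.
(2,2) = 6 − 1 = 5 completes the 6 across.
(3,1) = 9 − 7 = 2 completes the 9 down.
(3,2) = 5 − 2 = 3 completes the 5 across.

9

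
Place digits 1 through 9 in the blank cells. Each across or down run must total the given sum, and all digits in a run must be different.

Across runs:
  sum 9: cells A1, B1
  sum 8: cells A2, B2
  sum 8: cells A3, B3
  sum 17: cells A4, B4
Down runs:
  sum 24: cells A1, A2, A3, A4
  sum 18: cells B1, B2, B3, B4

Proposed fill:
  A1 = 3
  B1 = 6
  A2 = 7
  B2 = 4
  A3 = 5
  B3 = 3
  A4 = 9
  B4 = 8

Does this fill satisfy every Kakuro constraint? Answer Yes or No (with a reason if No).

No — the across run A2–B2 sums to 11, not 8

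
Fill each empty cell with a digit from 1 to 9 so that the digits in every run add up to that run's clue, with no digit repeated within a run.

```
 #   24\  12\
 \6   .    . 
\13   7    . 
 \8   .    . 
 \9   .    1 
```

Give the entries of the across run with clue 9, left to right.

R2C2 = 13 − 7 = 6 completes the 13 across.
R4C1 = 9 − 1 = 8 completes the 9 across.
Given what's placed, R1C2 must be 2 to fit the 6 across and 12 down.
R3C2 = 12 − 9 = 3 completes the 12 down.
R1C1 = 6 − 2 = 4 completes the 6 across.
R3C1 = 8 − 3 = 5 completes the 8 across.

8, 1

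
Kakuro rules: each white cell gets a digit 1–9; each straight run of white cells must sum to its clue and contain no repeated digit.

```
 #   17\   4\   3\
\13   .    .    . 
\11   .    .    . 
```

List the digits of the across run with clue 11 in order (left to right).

8 1 2

17 in 2 cells must be {8,9}; 4 in 2 cells must be {1,3}; 3 in 2 cells must be {1,2}.
The 11 across and the 17 down share only 8, so R2C1 = 8.
Given what's placed, R2C2 must be 1 to fit the 11 across and 4 down.
R2C3 = 11 − 9 = 2 completes the 11 across.
R1C1 = 17 − 8 = 9 completes the 17 down.
R1C2 = 4 − 1 = 3 completes the 4 down.
R1C3 = 13 − 12 = 1 completes the 13 across.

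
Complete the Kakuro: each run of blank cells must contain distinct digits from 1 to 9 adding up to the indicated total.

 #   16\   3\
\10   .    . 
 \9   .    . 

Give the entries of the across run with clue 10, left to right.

9, 1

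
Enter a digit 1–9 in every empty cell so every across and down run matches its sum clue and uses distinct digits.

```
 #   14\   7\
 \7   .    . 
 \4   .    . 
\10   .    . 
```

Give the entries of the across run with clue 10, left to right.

4 in 2 cells must be {1,3}; 7 in 3 cells must be {1,2,4}.
The 4 across and the 7 down share only 1, so R2C2 = 1.
R2C1 = 4 − 1 = 3 completes the 4 across.
Nothing is forced directly, so branch on R1C2, whose candidates are 2 or 4. If R1C2 = 4: then R1C1 would have to be in {3} for the 7 across but in {2,4,5,6,7,9} for the 14 down — contradiction. So R1C2 = 2.
R1C1 = 7 − 2 = 5 completes the 7 across.
R3C1 = 14 − 8 = 6 completes the 14 down.
R3C2 = 10 − 6 = 4 completes the 10 across.

6, 4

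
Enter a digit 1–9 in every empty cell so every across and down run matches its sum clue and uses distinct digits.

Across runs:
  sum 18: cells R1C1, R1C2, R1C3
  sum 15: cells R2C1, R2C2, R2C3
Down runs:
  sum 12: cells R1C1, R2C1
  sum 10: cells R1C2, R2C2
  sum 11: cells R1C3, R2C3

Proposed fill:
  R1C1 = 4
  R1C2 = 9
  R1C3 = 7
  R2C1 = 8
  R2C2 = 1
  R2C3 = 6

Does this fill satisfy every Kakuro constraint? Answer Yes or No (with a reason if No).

No — the across run R1C1–R1C3 sums to 20, not 18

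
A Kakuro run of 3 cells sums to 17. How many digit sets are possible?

7

3 distinct digits from 1–9 sum between 6 and 24.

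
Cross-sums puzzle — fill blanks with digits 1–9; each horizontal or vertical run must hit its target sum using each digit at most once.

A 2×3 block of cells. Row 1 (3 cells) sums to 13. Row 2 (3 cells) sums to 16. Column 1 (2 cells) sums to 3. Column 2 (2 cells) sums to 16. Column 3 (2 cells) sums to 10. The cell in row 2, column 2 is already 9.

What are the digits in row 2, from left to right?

1, 9, 6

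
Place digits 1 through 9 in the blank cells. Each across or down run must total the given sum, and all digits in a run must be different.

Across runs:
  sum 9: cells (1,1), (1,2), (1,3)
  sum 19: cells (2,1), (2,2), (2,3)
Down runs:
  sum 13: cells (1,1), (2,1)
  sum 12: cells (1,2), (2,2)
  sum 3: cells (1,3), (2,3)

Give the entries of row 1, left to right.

3 in 2 cells must be {1,2}.
The 19 across and the 3 down share only 2, so (2,3) = 2.
(1,3) = 3 − 2 = 1 completes the 3 down.
Nothing is forced directly, so branch on (1,1), whose candidates are 5 or 6. If (1,1) = 6: then (1,2) would have to be in {2} for the 9 across but in {3,4,5,7,8,9} for the 12 down — contradiction. So (1,1) = 5.
(1,2) = 9 − 6 = 3 completes the 9 across.
(2,1) = 13 − 5 = 8 completes the 13 down.
(2,2) = 19 − 10 = 9 completes the 19 across.

5, 3, 1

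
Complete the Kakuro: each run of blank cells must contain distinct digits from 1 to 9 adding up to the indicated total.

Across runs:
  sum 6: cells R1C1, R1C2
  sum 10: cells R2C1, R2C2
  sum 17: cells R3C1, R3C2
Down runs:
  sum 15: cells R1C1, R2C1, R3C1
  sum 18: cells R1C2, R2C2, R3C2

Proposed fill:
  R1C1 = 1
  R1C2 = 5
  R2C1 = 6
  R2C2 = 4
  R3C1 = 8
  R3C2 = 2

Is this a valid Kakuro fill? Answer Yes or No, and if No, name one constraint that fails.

No — the down run R1C2–R3C2 sums to 11, not 18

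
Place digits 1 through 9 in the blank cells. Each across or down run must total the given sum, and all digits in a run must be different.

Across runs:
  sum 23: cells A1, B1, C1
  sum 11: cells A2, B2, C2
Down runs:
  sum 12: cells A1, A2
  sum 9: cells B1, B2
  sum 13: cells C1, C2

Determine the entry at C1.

6

23 in 3 cells must be {6,8,9}.
Nothing is forced directly, so branch on B1, whose candidates are 6 or 8. If B1 = 6: that forces B2 = 3, A2 = 7, after which C2 would have to be in {1} for the 11 across but in {4,5,6,7,8,9} for the 13 down — contradiction. So B1 = 8.
Given what's placed, A1 must be 9 to fit the 23 across and 12 down.
C1 = 23 − 17 = 6 completes the 23 across.
A2 = 12 − 9 = 3 completes the 12 down.
B2 = 9 − 8 = 1 completes the 9 down.
C2 = 11 − 4 = 7 completes the 11 across.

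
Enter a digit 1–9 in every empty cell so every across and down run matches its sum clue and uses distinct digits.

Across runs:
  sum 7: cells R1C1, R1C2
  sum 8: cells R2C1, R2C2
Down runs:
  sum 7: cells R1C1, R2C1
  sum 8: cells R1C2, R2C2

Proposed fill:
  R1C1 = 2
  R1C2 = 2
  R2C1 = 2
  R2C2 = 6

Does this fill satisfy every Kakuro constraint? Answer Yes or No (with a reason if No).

No — the across run R1C1–R1C2 sums to 4, not 7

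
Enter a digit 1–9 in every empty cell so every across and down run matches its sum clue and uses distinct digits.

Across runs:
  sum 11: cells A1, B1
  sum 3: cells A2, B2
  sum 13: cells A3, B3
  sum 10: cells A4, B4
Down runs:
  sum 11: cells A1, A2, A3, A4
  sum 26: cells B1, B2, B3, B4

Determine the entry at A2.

1

3 in 2 cells must be {1,2}; 11 in 4 cells must be {1,2,3,5}.
Only 2 fits B2 under both its across sum 3 and down sum 26.
The 13 across and the 11 down share only 5, so A3 = 5.
B3 = 13 − 5 = 8 completes the 13 across.
A2 = 3 − 2 = 1 completes the 3 across.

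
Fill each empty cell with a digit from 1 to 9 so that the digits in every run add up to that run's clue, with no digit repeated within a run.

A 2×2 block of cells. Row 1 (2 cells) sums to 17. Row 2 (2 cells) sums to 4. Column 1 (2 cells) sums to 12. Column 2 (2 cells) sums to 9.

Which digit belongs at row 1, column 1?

17 in 2 cells must be {8,9}; 4 in 2 cells must be {1,3}.
The 17 across and the 9 down share only 8, so (1,2) = 8.
The 4 across and the 12 down share only 3, so (2,1) = 3.
(2,2) = 4 − 3 = 1 completes the 4 across.
(1,1) = 17 − 8 = 9 completes the 17 across.

9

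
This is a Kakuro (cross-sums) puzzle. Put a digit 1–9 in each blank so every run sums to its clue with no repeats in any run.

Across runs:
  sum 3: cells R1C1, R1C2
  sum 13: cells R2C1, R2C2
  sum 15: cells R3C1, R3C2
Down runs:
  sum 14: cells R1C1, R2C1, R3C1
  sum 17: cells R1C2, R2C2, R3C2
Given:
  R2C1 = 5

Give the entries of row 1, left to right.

3 in 2 cells must be {1,2}.
R2C2 = 13 − 5 = 8 completes the 13 across.
Given what's placed, R1C2 must be 2 to fit the 3 across and 17 down.
R3C2 = 17 − 10 = 7 completes the 17 down.
R1C1 = 3 − 2 = 1 completes the 3 across.
R3C1 = 15 − 7 = 8 completes the 15 across.

1, 2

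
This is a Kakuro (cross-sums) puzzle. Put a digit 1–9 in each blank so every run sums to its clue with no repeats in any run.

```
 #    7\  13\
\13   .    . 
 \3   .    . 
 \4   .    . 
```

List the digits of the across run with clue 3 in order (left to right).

3 in 2 cells must be {1,2}; 4 in 2 cells must be {1,3}; 7 in 3 cells must be {1,2,4}.
The 13 across and the 7 down share only 4, so R1C1 = 4.
R1C2 = 13 − 4 = 9 completes the 13 across.
Given what's placed, R2C2 must be 1 to fit the 3 across and 13 down.
R3C1 = 1: the only remaining digit allowed by both the 4 across and the 7 down.
R3C2 = 4 − 1 = 3 completes the 4 across.
R2C1 = 3 − 1 = 2 completes the 3 across.

2 1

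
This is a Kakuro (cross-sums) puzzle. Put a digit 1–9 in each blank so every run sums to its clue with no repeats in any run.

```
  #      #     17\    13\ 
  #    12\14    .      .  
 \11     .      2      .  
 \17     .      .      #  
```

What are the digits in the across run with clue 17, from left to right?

17 in 2 cells must be {8,9}.
Nothing is forced directly, so branch on R3C2, whose candidates are 8 or 9. If R3C2 = 8: then R1C2 would have to be in {5,6,8,9} for the 14 across but in {7} for the 17 down — contradiction. So R3C2 = 9.
R1C2 = 17 − 11 = 6 completes the 17 down.
R1C3 = 14 − 6 = 8 completes the 14 across.
R2C3 = 13 − 8 = 5 completes the 13 down.
R3C1 = 17 − 9 = 8 completes the 17 across.
R2C1 = 11 − 7 = 4 completes the 11 across.

8, 9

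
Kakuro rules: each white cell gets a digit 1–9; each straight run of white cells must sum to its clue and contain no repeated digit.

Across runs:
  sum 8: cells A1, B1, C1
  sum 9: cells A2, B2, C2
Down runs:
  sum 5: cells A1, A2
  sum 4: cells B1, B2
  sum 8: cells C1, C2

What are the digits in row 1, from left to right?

4 1 3

4 in 2 cells must be {1,3}.
Nothing is forced directly, so branch on B1, whose candidates are 1 or 3. If B1 = 3: that forces C1 = 1, B2 = 1, after which C2 would have to be in {2,3,5,6} for the 9 across but in {7} for the 8 down — contradiction. So B1 = 1.
B2 = 4 − 1 = 3 completes the 4 down.
Nothing is forced directly, so branch on C2, whose candidates are 1 or 2 or 5. If C2 = 1: then C1 would have to be in {2,3,4,5} for the 8 across but in {7} for the 8 down — contradiction. If C2 = 2: then C1 would have to be in {2,3,4,5} for the 8 across but in {6} for the 8 down — contradiction. So C2 = 5.
C1 = 8 − 5 = 3 completes the 8 down.
A2 = 9 − 8 = 1 completes the 9 across.
A1 = 8 − 4 = 4 completes the 8 across.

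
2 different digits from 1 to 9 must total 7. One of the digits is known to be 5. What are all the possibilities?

2 distinct digits from 1–9 sum between 3 and 17.
Keeping only sets containing 5.
Only one set works: {2,5}.

{2,5}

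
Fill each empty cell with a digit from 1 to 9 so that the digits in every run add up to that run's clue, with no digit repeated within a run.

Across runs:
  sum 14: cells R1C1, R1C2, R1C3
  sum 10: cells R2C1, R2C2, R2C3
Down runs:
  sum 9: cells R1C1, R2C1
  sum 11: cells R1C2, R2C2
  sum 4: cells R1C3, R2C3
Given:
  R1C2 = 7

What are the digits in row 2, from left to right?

5 4 1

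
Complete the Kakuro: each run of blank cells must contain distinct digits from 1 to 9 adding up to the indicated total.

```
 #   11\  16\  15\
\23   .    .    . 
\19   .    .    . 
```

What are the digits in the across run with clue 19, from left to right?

23 in 3 cells must be {6,8,9}; 16 in 2 cells must be {7,9}.
The 23 across and the 16 down share only 9, so R1C2 = 9.
R2C2 = 16 − 9 = 7 completes the 16 down.
Nothing is forced directly, so branch on R2C3, whose candidates are 8 or 9. If R2C3 = 8: then R1C3 would have to be in {6,8} for the 23 across but in {7} for the 15 down — contradiction. So R2C3 = 9.
R1C3 = 15 − 9 = 6 completes the 15 down.
R2C1 = 19 − 16 = 3 completes the 19 across.
R1C1 = 23 − 15 = 8 completes the 23 across.

3 7 9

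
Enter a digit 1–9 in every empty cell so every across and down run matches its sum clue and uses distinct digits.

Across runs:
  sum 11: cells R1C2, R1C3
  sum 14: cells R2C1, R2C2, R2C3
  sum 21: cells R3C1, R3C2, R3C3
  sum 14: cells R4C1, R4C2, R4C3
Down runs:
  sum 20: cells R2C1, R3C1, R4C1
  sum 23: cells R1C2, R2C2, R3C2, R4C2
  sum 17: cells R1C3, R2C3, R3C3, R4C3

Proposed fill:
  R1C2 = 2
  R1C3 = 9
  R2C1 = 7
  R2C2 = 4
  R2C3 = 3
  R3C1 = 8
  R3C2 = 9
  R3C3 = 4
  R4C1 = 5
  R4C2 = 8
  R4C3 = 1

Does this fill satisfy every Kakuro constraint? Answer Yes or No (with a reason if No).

Across: 2+9=11; 7+4+3=14; 8+9+4=21; 5+8+1=14. Down: 7+8+5=20; 2+4+9+8=23; 9+3+4+1=17. No digit repeats within any run.

Yes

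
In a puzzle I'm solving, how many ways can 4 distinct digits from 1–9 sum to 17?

9

4 distinct digits from 1–9 sum between 10 and 30.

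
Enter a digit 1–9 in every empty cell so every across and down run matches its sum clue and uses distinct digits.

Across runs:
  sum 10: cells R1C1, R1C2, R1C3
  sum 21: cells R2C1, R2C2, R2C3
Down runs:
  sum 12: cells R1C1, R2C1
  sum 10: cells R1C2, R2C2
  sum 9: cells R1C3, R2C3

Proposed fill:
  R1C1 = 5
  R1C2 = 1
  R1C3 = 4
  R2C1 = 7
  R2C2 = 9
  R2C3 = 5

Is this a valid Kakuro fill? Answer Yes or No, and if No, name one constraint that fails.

Yes

Across: 5+1+4=10; 7+9+5=21. Down: 5+7=12; 1+9=10; 4+5=9. No digit repeats within any run.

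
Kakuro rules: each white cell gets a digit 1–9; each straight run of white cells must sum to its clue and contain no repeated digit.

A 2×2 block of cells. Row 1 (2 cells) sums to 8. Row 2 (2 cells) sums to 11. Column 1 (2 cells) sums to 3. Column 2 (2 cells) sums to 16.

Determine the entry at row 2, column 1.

3 in 2 cells must be {1,2}; 16 in 2 cells must be {7,9}.
The 8 across and the 16 down share only 7, so (1,2) = 7.
The 11 across and the 3 down share only 2, so (2,1) = 2.
(2,2) = 11 − 2 = 9 completes the 11 across.
(1,1) = 8 − 7 = 1 completes the 8 across.

2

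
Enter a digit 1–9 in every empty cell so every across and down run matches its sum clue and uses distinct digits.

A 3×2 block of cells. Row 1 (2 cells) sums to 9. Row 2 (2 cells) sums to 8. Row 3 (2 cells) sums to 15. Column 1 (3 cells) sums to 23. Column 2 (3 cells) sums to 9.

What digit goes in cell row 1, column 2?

23 in 3 cells must be {6,8,9}.
The 8 across and the 23 down share only 6, so (2,1) = 6.
(2,2) = 8 − 6 = 2 completes the 8 across.
Given what's placed, (3,2) must be 6 to fit the 15 across and 9 down.
(1,1) = 8: the only remaining digit allowed by both the 9 across and the 23 down.
(1,2) = 9 − 8 = 1 completes the 9 across.
(3,1) = 15 − 6 = 9 completes the 15 across.

1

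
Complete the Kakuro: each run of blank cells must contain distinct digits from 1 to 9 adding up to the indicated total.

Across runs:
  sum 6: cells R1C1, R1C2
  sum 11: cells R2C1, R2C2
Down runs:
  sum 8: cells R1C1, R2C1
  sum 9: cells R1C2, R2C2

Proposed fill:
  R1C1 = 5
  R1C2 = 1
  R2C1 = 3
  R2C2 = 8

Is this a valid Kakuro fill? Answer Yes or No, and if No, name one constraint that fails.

Across: 5+1=6; 3+8=11. Down: 5+3=8; 1+8=9. No digit repeats within any run.

Yes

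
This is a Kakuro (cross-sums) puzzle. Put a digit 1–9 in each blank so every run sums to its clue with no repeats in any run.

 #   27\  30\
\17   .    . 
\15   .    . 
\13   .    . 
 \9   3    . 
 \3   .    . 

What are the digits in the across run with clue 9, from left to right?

3 6

17 in 2 cells must be {8,9}; 3 in 2 cells must be {1,2}.
R4C2 = 9 − 3 = 6 completes the 9 across.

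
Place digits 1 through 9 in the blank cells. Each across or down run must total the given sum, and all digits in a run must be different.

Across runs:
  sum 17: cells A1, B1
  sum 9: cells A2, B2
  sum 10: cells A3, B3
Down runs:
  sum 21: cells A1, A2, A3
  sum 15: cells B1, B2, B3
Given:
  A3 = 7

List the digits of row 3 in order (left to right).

7 3

17 in 2 cells must be {8,9}.
B3 = 10 − 7 = 3 completes the 10 across.
B1 = 8: the only remaining digit allowed by both the 17 across and the 15 down.
B2 = 15 − 11 = 4 completes the 15 down.
A1 = 17 − 8 = 9 completes the 17 across.
A2 = 9 − 4 = 5 completes the 9 across.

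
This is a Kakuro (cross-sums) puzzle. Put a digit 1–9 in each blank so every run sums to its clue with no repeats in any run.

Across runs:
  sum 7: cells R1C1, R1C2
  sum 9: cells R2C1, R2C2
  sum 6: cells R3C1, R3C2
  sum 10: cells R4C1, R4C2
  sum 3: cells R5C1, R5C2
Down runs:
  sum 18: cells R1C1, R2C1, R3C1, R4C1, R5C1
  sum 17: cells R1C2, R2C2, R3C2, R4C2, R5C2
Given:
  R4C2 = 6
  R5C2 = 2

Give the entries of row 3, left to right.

5 1

3 in 2 cells must be {1,2}.
R4C1 = 10 − 6 = 4 completes the 10 across.
R5C1 = 3 − 2 = 1 completes the 3 across.
No cell is forced outright now. R3C1 can only be 2 or 5 (the digits allowed by both its 6 across and its 18 down). If R3C1 = 2: then R3C2 would have to be in {4} for the 6 across but in {1,3,5} for the 17 down — contradiction. So R3C1 = 5.
R3C2 = 6 − 5 = 1 completes the 6 across.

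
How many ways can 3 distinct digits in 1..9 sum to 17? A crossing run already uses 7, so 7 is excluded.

3 distinct digits from 1–9 sum between 6 and 24.
Dropping sets that contain 7.
Enumerating: {2,6,9}, {3,5,9}, {3,6,8}, {4,5,8}.

4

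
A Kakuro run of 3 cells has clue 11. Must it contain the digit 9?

Counterexample: {1,2,8} sums to 11 without using 9.

No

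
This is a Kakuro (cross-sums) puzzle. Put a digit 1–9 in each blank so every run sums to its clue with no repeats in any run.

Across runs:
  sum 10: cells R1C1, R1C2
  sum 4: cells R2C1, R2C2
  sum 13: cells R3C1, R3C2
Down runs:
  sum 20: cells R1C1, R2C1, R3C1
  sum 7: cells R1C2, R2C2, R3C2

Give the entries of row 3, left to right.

4 in 2 cells must be {1,3}; 7 in 3 cells must be {1,2,4}.
The 4 across and the 20 down share only 3, so R2C1 = 3.
R2C2 = 4 − 3 = 1 completes the 4 across.
Given what's placed, R3C2 must be 4 to fit the 13 across and 7 down.
R1C2 = 7 − 5 = 2 completes the 7 down.
R3C1 = 13 − 4 = 9 completes the 13 across.
R1C1 = 10 − 2 = 8 completes the 10 across.

9, 4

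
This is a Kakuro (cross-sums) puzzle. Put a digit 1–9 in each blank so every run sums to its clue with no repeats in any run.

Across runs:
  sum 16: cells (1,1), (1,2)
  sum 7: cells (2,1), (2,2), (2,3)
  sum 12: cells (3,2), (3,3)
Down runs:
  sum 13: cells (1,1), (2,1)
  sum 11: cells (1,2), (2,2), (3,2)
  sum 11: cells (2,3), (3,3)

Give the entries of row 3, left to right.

16 in 2 cells must be {7,9}; 7 in 3 cells must be {1,2,4}.
The 16 across and the 11 down share only 7, so (1,2) = 7.
Intersecting the 7 across with the 13 down forces (2,1) = 4.
(2,2) = 1: the only remaining digit allowed by both the 7 across and the 11 down.
(2,3) = 7 − 5 = 2 completes the 7 across.
(3,2) = 11 − 8 = 3 completes the 11 down.
(3,3) = 12 − 3 = 9 completes the 12 across.
(1,1) = 16 − 7 = 9 completes the 16 across.

3, 9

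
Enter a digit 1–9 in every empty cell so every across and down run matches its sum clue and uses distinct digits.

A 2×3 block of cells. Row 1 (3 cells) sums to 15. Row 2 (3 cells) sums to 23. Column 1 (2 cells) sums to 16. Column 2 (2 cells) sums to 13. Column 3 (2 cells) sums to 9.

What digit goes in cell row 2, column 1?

9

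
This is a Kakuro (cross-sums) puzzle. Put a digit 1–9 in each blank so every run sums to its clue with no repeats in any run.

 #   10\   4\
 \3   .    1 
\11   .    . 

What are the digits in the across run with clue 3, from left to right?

2, 1

3 in 2 cells must be {1,2}; 4 in 2 cells must be {1,3}.
R1C1 = 3 − 1 = 2 completes the 3 across.
R2C1 = 10 − 2 = 8 completes the 10 down.
R2C2 = 11 − 8 = 3 completes the 11 across.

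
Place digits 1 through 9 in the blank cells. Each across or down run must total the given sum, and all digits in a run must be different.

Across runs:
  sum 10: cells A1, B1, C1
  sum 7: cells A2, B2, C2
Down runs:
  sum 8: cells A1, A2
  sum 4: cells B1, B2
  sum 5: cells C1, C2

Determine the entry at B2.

7 in 3 cells must be {1,2,4}; 4 in 2 cells must be {1,3}.
The 7 across and the 4 down share only 1, so B2 = 1.
B1 = 4 − 1 = 3 completes the 4 down.
Given what's placed, A2 must be 2 to fit the 7 across and 8 down.
C2 = 7 − 3 = 4 completes the 7 across.
A1 = 8 − 2 = 6 completes the 8 down.
C1 = 10 − 9 = 1 completes the 10 across.

1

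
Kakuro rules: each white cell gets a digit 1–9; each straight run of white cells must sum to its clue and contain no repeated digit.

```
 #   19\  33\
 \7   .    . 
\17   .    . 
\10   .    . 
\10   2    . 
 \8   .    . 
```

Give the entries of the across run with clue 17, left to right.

8, 9

17 in 2 cells must be {8,9}.
R4C2 = 10 − 2 = 8 completes the 10 across.
Given what's placed, R2C2 must be 9 to fit the 17 across and 33 down.
R2C1 = 17 − 9 = 8 completes the 17 across.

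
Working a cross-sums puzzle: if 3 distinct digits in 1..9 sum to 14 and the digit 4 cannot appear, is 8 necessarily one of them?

No

Counterexample: {1,6,7} sums to 14 under that restriction without using 8.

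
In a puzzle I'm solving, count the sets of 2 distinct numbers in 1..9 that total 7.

3

2 distinct digits from 1–9 sum between 3 and 17.
Enumerating: {1,6}, {2,5}, {3,4}.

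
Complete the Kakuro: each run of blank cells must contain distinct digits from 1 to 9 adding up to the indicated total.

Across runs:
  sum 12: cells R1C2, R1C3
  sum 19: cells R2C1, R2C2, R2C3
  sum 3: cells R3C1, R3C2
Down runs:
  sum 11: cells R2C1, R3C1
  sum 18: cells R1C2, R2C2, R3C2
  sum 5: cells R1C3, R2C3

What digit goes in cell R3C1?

2

3 in 2 cells must be {1,2}.
The 3 across and the 11 down share only 2, so R3C1 = 2.
R3C2 = 3 − 2 = 1 completes the 3 across.
R2C1 = 11 − 2 = 9 completes the 11 down.
R2C2 = 8: the only remaining digit allowed by both the 19 across and the 18 down.
R2C3 = 19 − 17 = 2 completes the 19 across.
R1C2 = 18 − 9 = 9 completes the 18 down.
R1C3 = 12 − 9 = 3 completes the 12 across.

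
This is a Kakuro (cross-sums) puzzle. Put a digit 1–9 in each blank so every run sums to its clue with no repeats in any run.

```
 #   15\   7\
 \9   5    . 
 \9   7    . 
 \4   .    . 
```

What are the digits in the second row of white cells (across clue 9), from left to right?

4 in 2 cells must be {1,3}; 7 in 3 cells must be {1,2,4}.
R1C2 = 9 − 5 = 4 completes the 9 across.
R2C2 = 9 − 7 = 2 completes the 9 across.
R3C1 = 15 − 12 = 3 completes the 15 down.
R3C2 = 4 − 3 = 1 completes the 4 across.

7, 2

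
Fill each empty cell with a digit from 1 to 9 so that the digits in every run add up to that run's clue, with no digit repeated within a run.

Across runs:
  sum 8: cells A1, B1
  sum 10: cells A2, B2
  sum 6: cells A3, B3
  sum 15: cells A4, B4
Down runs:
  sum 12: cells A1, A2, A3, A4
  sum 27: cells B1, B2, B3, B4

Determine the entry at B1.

Only 6 fits A4 under both its across sum 15 and down sum 12.
B4 = 15 − 6 = 9 completes the 15 across.
Nothing is forced directly, so branch on A3, whose candidates are 1 or 2. If A3 = 2: that forces B3 = 4, B1 = 6, B2 = 8, after which A1 would have to be in {2} for the 8 across but in {1,3} for the 12 down — contradiction. So A3 = 1.
B3 = 6 − 1 = 5 completes the 6 across.
No cell is forced outright now. A1 can only be 2 or 3 (the digits allowed by both its 8 across and its 12 down). If A1 = 3: then B1 would have to be in {5} for the 8 across but in {6,7} for the 27 down — contradiction. So A1 = 2.
B1 = 8 − 2 = 6 completes the 8 across.
A2 = 12 − 9 = 3 completes the 12 down.
B2 = 10 − 3 = 7 completes the 10 across.

6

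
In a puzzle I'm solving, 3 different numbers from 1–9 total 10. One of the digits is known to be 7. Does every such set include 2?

Yes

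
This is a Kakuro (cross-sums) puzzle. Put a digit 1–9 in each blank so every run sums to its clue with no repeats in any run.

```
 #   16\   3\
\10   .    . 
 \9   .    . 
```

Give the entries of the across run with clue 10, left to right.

16 in 2 cells must be {7,9}; 3 in 2 cells must be {1,2}.
The 9 across and the 16 down share only 7, so R2C1 = 7.
R2C2 = 9 − 7 = 2 completes the 9 across.
R1C1 = 16 − 7 = 9 completes the 16 down.
R1C2 = 10 − 9 = 1 completes the 10 across.

9 1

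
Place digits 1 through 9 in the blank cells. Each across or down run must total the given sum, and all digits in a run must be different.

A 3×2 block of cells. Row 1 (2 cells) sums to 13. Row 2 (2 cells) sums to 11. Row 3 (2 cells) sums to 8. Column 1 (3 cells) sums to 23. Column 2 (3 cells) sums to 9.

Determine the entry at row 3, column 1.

23 in 3 cells must be {6,8,9}.
The 8 across and the 23 down share only 6, so (3,1) = 6.
(3,2) = 8 − 6 = 2 completes the 8 across.
Nothing is forced directly, so branch on (1,1), whose candidates are 8 or 9. If (1,1) = 8: then (1,2) would have to be in {5} for the 13 across but in {1,3,4,6} for the 9 down — contradiction. So (1,1) = 9.
(1,2) = 13 − 9 = 4 completes the 13 across.
(2,1) = 23 − 15 = 8 completes the 23 down.
(2,2) = 11 − 8 = 3 completes the 11 across.

6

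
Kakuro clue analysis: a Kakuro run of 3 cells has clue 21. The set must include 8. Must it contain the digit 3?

Counterexample: {4,8,9} sums to 21 under that restriction without using 3.

No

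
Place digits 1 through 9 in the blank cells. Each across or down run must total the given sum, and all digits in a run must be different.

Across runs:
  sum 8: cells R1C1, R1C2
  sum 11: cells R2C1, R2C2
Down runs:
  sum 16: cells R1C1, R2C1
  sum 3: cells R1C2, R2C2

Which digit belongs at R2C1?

9

16 in 2 cells must be {7,9}; 3 in 2 cells must be {1,2}.
The 8 across and the 16 down share only 7, so R1C1 = 7.
R1C2 = 8 − 7 = 1 completes the 8 across.
R2C1 = 16 − 7 = 9 completes the 16 down.
R2C2 = 11 − 9 = 2 completes the 11 across.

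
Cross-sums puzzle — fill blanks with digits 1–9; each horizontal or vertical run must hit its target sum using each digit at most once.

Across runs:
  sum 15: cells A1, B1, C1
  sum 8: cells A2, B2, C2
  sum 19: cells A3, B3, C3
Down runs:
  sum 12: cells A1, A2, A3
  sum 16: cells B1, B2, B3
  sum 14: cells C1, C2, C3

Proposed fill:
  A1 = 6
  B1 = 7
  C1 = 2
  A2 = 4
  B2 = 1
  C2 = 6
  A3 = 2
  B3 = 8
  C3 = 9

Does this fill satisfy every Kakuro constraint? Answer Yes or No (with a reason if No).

No — the down run C1–C3 sums to 17, not 14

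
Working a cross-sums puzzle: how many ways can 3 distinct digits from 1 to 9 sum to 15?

8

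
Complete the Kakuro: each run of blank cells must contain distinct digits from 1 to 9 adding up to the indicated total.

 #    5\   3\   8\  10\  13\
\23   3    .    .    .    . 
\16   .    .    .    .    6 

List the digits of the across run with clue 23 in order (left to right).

3, 2, 5, 6, 7

16 in 5 cells must be {1,2,3,4,6}; 3 in 2 cells must be {1,2}.
R1C5 = 13 − 6 = 7 completes the 13 down.
R2C1 = 5 − 3 = 2 completes the 5 down.
Given what's placed, R2C2 must be 1 to fit the 16 across and 3 down.
R2C3 = 3: the only remaining digit allowed by both the 16 across and the 8 down.
R2C4 = 16 − 12 = 4 completes the 16 across.
R1C2 = 3 − 1 = 2 completes the 3 down.
R1C3 = 8 − 3 = 5 completes the 8 down.
R1C4 = 23 − 17 = 6 completes the 23 across.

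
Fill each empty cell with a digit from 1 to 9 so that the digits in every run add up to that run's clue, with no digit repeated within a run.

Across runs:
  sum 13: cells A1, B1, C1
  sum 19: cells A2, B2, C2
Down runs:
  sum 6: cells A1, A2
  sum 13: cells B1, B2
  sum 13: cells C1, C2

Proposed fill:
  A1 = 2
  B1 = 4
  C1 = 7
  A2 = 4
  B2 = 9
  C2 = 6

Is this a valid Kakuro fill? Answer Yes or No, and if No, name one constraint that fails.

Across: 2+4+7=13; 4+9+6=19. Down: 2+4=6; 4+9=13; 7+6=13. No digit repeats within any run.

Yes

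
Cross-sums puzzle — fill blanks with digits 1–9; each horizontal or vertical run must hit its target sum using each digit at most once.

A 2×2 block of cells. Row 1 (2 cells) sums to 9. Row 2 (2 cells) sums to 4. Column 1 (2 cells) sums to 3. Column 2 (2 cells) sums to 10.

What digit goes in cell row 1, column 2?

4 in 2 cells must be {1,3}; 3 in 2 cells must be {1,2}.
The 4 across and the 3 down share only 1, so (2,1) = 1.
(2,2) = 4 − 1 = 3 completes the 4 across.
(1,1) = 3 − 1 = 2 completes the 3 down.
(1,2) = 9 − 2 = 7 completes the 9 across.

7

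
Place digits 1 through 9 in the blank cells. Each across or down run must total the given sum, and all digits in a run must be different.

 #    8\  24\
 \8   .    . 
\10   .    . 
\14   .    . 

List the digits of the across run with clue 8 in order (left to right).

1 7

24 in 3 cells must be {7,8,9}.
The 8 across and the 24 down share only 7, so R1C2 = 7.
The 14 across and the 8 down share only 5, so R3C1 = 5.
R3C2 = 14 − 5 = 9 completes the 14 across.
R1C1 = 8 − 7 = 1 completes the 8 across.
R2C1 = 8 − 6 = 2 completes the 8 down.
R2C2 = 10 − 2 = 8 completes the 10 across.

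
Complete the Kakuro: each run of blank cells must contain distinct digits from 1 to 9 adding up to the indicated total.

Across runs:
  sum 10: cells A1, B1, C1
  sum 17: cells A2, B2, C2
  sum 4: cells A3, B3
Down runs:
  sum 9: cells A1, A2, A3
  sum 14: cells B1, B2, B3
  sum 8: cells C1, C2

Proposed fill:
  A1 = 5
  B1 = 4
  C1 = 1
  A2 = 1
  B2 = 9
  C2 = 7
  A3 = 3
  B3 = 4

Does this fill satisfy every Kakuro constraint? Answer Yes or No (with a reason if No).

No — the across run A3–B3 sums to 7, not 4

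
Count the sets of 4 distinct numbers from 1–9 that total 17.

4 distinct digits from 1–9 sum between 10 and 30.

9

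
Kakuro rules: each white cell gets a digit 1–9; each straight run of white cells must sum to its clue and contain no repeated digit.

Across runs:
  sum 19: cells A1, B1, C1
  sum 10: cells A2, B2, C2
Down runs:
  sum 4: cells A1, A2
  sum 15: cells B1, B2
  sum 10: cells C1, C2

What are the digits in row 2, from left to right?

1 6 3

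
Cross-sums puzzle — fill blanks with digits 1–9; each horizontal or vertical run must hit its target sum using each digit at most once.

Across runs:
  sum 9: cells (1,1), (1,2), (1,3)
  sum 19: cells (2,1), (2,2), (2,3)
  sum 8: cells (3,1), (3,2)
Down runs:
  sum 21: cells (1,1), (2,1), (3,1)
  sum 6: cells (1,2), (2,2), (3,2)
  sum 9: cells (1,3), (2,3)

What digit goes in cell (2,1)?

9

6 in 3 cells must be {1,2,3}.
Nothing is forced directly, so branch on (2,2), whose candidates are 2 or 3. If (2,2) = 3: that forces (2,3) = 7, (1,3) = 2, (2,1) = 9, (1,1) = 4, after which (1,2) would have to be in {3} for the 9 across but in {1,2} for the 6 down — contradiction. So (2,2) = 2.
Given what's placed, (2,3) must be 8 to fit the 19 across and 9 down.
(1,3) = 9 − 8 = 1 completes the 9 down.
(2,1) = 19 − 10 = 9 completes the 19 across.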